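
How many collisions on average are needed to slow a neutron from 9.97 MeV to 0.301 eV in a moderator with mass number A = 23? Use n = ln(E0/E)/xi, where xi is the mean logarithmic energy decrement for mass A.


xi = 1 + (A-1)^2/(2A)*ln((A-1)/(A+1)) = 0.08448899 (for A = 23)
n = ln(E0/E) / xi
n = ln(9.97e6 / 0.301) / 0.08448899
n = ln(3.312292e+07) / 0.08448899 = 204.95

204.95


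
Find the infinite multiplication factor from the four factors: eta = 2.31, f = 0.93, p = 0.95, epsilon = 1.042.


k_inf = eta * f * p * epsilon
k_inf = 2.31 * 0.93 * 0.95 * 1.042
k_inf = 2.1266

2.1266


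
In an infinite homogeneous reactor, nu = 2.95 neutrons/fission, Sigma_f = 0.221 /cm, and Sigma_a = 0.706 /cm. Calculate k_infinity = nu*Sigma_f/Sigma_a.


k_inf = nu * Sigma_f / Sigma_a
k_inf = 2.95 * 0.221 / 0.706
k_inf = 0.92344

0.92344


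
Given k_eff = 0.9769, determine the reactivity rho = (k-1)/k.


rho = (k_eff - 1) / k_eff
rho = (0.9769 - 1) / 0.9769
rho = -0.023646

-0.023646


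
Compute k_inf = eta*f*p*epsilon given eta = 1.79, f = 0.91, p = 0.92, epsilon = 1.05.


k_inf = eta * f * p * epsilon
k_inf = 1.79 * 0.91 * 0.92 * 1.05
k_inf = 1.5735

1.5735


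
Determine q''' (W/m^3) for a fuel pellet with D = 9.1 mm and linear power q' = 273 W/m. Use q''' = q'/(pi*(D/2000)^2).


r = D / 2 / 1000 = 9.1 / 2 / 1000 = 0.00455 m
q''' = q' / (pi * r^2)
q''' = 273 / (pi * 0.00455^2)
q''' = 4.1975e+06 W/m^3

4.1975e+06


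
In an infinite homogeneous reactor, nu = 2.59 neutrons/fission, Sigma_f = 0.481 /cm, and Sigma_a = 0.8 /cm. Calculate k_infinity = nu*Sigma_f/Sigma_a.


k_inf = nu * Sigma_f / Sigma_a
k_inf = 2.59 * 0.481 / 0.8
k_inf = 1.5572

1.5572


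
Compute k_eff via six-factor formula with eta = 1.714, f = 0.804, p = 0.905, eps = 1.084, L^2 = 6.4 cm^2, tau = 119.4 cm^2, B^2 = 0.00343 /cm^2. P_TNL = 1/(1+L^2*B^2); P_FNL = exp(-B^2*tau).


k_inf = eta*f*p*eps = 1.714*0.804*0.905*1.084 = 1.351900
P_TNL = 1/(1 + L^2*B^2) = 1/(1 + 6.4*0.00343) = 0.9785195
P_FNL = exp(-B^2*tau) = exp(-0.00343*119.4) = 0.6639543
k_eff = k_inf * P_TNL * P_FNL = 1.351900 * 0.9785195 * 0.6639543
k_eff = 0.87832

0.87832


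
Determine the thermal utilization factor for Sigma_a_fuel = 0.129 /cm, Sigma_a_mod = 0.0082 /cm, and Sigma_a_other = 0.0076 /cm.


f = Sigma_a_fuel / (Sigma_a_fuel + Sigma_a_mod + Sigma_a_other)
f = 0.129 / (0.129 + 0.0082 + 0.0076)
f = 0.89088

0.89088


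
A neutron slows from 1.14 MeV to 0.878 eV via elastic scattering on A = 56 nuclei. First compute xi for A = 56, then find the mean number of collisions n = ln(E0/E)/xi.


xi = 1 + (A-1)^2/(2A)*ln((A-1)/(A+1)) = 0.03529286 (for A = 56)
n = ln(E0/E) / xi
n = ln(1.14e6 / 0.878) / 0.03529286
n = ln(1.298405e+06) / 0.03529286 = 398.85

398.85


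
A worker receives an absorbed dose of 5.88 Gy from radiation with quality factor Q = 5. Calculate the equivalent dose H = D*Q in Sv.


H = D * Q
H = 5.88 * 5
H = 29.400 Sv

29.400


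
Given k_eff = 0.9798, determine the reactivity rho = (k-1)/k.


rho = (k_eff - 1) / k_eff
rho = (0.9798 - 1) / 0.9798
rho = -0.020616

-0.020616


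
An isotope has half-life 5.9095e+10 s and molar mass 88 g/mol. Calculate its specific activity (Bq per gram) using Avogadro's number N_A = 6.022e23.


lambda = ln(2) / t_half = ln(2) / 5.9095e+10 = 1.172937e-11 /s
SA = lambda * N_A / M
SA = 1.172937e-11 * 6.022e23 / 88
SA = 8.0266e+10 Bq/g

8.0266e+10


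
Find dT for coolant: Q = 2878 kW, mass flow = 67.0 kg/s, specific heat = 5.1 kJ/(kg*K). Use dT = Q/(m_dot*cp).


dT = Q / (m_dot * cp)
dT = 2878 / (67.0 * 5.1)
dT = 8.4226 C

8.4226


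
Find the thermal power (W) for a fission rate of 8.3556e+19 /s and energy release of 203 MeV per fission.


P = fission_rate * E_MeV * 1.602e-13
P = 8.3556e+19 * 203 * 1.602e-13
P = 2.7173e+09 W

2.7173e+09


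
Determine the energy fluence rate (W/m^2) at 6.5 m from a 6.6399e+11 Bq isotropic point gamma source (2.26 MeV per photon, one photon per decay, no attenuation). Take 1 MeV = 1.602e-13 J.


psi = A * E * 1.602e-13 / (4*pi*r^2)
psi = 6.6399e+11 * 2.26 * 1.602e-13 / (4*pi*6.5^2)
psi = 4.5279e-04 W/m^2

4.5279e-04


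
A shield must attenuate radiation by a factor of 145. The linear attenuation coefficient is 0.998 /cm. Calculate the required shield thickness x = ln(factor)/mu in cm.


x = ln(factor) / mu
x = ln(145) / 0.998
x = 4.9867 cm

4.9867


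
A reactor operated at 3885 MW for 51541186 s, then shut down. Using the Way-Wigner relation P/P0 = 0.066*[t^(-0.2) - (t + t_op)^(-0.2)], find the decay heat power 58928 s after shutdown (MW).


P/P0 = 0.066 * [t^(-0.2) - (t + t_op)^(-0.2)]
P/P0 = 0.066 * [58928^(-0.2) - (58928 + 51541186)^(-0.2)]
P/P0 = 0.066 * [0.1111567 - 0.02867278] = 0.005443939
P = 3885 * 0.005443939 = 21.150 MW

21.150


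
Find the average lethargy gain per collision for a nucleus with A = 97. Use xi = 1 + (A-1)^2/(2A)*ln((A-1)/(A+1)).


xi = 1 + (A-1)^2/(2A) * ln((A-1)/(A+1))
xi = 1 + (97-1)^2/(2*97) * ln((97-1)/(97 +1))
xi = 0.020478

0.020478


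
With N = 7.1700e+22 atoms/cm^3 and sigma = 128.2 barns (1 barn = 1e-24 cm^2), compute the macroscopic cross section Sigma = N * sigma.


Sigma = N * sigma_barns * 1e-24
Sigma = 7.1700e+22 * 128.2 * 1e-24
Sigma = 9.1919 /cm

9.1919


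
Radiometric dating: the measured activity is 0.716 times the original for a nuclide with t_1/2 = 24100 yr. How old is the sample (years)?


lambda = ln(2) / t_half = ln(2) / 24100 = 2.876129e-05 /yr
t = -ln(A/A0) / lambda
t = -ln(0.716) / 2.876129e-05
t = 11615 yr

11615


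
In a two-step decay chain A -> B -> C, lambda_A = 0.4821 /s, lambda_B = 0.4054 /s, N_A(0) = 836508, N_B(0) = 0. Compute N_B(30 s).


N_B(t) = lambda_A * N_A0 / (lambda_B - lambda_A) * [exp(-lambda_A*t) - exp(-lambda_B*t)]
exp(-0.4821*30) = 5.233580e-07; exp(-0.4054*30) = 5.225291e-06
N_B = 0.4821 * 836508 / (0.4054 - 0.4821) * (5.233580e-07 - 5.225291e-06)
N_B = 24.722

24.722


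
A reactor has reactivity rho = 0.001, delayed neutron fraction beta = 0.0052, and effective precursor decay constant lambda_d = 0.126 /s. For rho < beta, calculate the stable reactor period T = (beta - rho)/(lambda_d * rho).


T = (beta - rho) / (lambda_d * rho)
T = (0.0052 - 0.001) / (0.126 * 0.001)
T = 33.333 s

33.333


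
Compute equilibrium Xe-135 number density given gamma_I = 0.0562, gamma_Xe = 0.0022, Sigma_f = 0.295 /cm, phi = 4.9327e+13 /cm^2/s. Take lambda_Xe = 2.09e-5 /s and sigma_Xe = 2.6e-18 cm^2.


Xe_eq = (gamma_I + gamma_Xe) * Sigma_f * phi / (lambda_Xe + sigma_Xe * phi)
Numerator = (0.0562 + 0.0022) * 0.295 * 4.9327e+13 = 8.498056e+11
Denominator = 2.09e-5 + 2.6e-18 * 4.9327e+13 = 1.491502e-04
Xe_eq = 8.498056e+11 / 1.491502e-04 = 5.6976e+15 /cm^3

5.6976e+15


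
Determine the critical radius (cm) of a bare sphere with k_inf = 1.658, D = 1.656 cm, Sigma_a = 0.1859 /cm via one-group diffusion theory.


L^2 = D / Sigma_a = 1.656 / 0.1859 = 8.908015 cm^2
B_m^2 = (k_inf - 1) / L^2 = (1.658 - 1) / 8.908015 = 0.07386606 /cm^2
For a bare sphere: B_g = pi/R, so R_c = pi / sqrt(B_m^2)
R_c = pi / sqrt(0.07386606) = 11.559 cm

11.559


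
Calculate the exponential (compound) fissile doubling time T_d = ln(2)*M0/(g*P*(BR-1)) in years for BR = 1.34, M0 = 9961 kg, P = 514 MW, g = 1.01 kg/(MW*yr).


Breeding gain G = BR - 1 = 1.34 - 1 = 0.34
Fissile production rate = g * P * G = 1.01 * 514 * 0.34 = 176.5076 kg/yr
T_d = ln(2) * M0 / (g * P * G)
T_d = ln(2) * 9961 / 176.5076 = 39.117 yr

39.117


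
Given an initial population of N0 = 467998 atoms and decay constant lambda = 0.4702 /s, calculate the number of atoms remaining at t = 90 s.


N = N0 * exp(-lambda * t)
N = 467998 * exp(-0.4702 * 90)
N = 1.9578e-13

1.9578e-13


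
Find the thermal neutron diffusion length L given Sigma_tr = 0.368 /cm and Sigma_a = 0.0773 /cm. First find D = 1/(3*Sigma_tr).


D = 1 / (3 * Sigma_tr) = 1 / (3 * 0.368) = 0.9057971 cm
L = sqrt(D / Sigma_a)
L = sqrt(0.9057971 / 0.0773)
L = 3.4231 cm

3.4231


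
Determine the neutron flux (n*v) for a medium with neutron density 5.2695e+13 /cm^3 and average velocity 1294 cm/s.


phi = n * v
phi = 5.2695e+13 * 1294
phi = 6.8187e+16 /cm^2/s

6.8187e+16


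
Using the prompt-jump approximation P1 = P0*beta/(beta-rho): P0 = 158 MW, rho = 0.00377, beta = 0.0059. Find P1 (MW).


P1/P0 = beta / (beta - rho)
P1/P0 = 0.0059 / (0.0059 - 0.00377) = 2.769953
P1 = 158 * 2.769953 = 437.65 MW

437.65


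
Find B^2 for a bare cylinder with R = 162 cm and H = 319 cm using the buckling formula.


B^2 = (2.405/R)^2 + (pi/H)^2
B^2 = (2.405/162)^2 + (pi/319)^2
B^2 = 3.1738e-04 /cm^2

3.1738e-04


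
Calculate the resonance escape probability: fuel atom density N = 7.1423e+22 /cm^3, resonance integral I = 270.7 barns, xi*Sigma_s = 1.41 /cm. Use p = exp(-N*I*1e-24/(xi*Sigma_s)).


p = exp(-N * I * 1e-24 / (xi*Sigma_s))
p = exp(-7.1423e+22 * 270.7 * 1e-24 / 1.41)
p = 1.1088e-06

1.1088e-06


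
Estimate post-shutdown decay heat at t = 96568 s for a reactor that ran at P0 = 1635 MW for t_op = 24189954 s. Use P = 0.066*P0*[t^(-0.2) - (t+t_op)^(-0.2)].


P/P0 = 0.066 * [t^(-0.2) - (t + t_op)^(-0.2)]
P/P0 = 0.066 * [96568^(-0.2) - (96568 + 24189954)^(-0.2)]
P/P0 = 0.066 * [0.1007009 - 0.03333703] = 0.004446015
P = 1635 * 0.004446015 = 7.2692 MW

7.2692


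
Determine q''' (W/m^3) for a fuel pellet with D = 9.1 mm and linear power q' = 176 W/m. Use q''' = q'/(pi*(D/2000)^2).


r = D / 2 / 1000 = 9.1 / 2 / 1000 = 0.00455 m
q''' = q' / (pi * r^2)
q''' = 176 / (pi * 0.00455^2)
q''' = 2.7061e+06 W/m^3

2.7061e+06


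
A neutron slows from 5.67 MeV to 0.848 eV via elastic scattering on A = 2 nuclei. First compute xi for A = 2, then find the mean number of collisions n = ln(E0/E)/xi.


xi = 1 + (A-1)^2/(2A)*ln((A-1)/(A+1)) = 0.7253469 (for A = 2)
n = ln(E0/E) / xi
n = ln(5.67e6 / 0.848) / 0.7253469
n = ln(6.686321e+06) / 0.7253469 = 21.666

21.666


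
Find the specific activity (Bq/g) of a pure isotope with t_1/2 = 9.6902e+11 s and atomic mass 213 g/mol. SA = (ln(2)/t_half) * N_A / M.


lambda = ln(2) / t_half = ln(2) / 9.6902e+11 = 7.153074e-13 /s
SA = lambda * N_A / M
SA = 7.153074e-13 * 6.022e23 / 213
SA = 2.0223e+09 Bq/g

2.0223e+09


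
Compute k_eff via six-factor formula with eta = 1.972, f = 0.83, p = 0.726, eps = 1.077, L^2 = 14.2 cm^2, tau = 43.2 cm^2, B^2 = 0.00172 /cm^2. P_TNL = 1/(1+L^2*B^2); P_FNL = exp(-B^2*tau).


k_inf = eta*f*p*eps = 1.972*0.83*0.726*1.077 = 1.279786
P_TNL = 1/(1 + L^2*B^2) = 1/(1 + 14.2*0.00172) = 0.9761583
P_FNL = exp(-B^2*tau) = exp(-0.00172*43.2) = 0.9283894
k_eff = k_inf * P_TNL * P_FNL = 1.279786 * 0.9761583 * 0.9283894
k_eff = 1.1598

1.1598


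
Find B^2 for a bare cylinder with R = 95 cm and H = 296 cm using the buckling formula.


B^2 = (2.405/R)^2 + (pi/H)^2
B^2 = (2.405/95)^2 + (pi/296)^2
B^2 = 7.5354e-04 /cm^2

7.5354e-04


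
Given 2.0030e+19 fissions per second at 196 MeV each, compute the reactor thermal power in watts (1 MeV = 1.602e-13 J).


P = fission_rate * E_MeV * 1.602e-13
P = 2.0030e+19 * 196 * 1.602e-13
P = 6.2893e+08 W

6.2893e+08


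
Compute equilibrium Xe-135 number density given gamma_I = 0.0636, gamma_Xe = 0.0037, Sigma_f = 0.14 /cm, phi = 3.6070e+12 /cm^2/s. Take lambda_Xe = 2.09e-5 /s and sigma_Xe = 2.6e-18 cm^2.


Xe_eq = (gamma_I + gamma_Xe) * Sigma_f * phi / (lambda_Xe + sigma_Xe * phi)
Numerator = (0.0636 + 0.0037) * 0.14 * 3.6070e+12 = 3.398515e+10
Denominator = 2.09e-5 + 2.6e-18 * 3.6070e+12 = 3.027820e-05
Xe_eq = 3.398515e+10 / 3.027820e-05 = 1.1224e+15 /cm^3

1.1224e+15


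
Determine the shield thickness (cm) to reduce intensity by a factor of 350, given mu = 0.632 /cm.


x = ln(factor) / mu
x = ln(350) / 0.632
x = 9.2689 cm

9.2689


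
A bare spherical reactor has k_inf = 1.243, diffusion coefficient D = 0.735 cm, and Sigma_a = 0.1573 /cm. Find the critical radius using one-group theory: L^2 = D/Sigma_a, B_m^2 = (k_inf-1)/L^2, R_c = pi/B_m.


L^2 = D / Sigma_a = 0.735 / 0.1573 = 4.672600 cm^2
B_m^2 = (k_inf - 1) / L^2 = (1.243 - 1) / 4.672600 = 0.05200531 /cm^2
For a bare sphere: B_g = pi/R, so R_c = pi / sqrt(B_m^2)
R_c = pi / sqrt(0.05200531) = 13.776 cm

13.776


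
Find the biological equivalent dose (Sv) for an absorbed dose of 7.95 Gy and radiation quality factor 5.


H = D * Q
H = 7.95 * 5
H = 39.750 Sv

39.750


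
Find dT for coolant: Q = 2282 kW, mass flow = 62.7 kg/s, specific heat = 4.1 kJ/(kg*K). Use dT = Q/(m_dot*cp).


dT = Q / (m_dot * cp)
dT = 2282 / (62.7 * 4.1)
dT = 8.8770 C

8.8770


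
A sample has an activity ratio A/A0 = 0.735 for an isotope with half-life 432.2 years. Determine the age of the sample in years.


lambda = ln(2) / t_half = ln(2) / 432.2 = 0.001603765 /yr
t = -ln(A/A0) / lambda
t = -ln(0.735) / 0.001603765
t = 191.98 yr

191.98


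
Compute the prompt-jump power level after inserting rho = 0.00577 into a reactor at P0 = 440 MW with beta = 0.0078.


P1/P0 = beta / (beta - rho)
P1/P0 = 0.0078 / (0.0078 - 0.00577) = 3.842365
P1 = 440 * 3.842365 = 1690.6 MW

1690.6


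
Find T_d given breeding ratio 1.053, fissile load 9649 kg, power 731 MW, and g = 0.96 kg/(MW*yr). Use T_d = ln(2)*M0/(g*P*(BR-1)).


Breeding gain G = BR - 1 = 1.053 - 1 = 0.053
Fissile production rate = g * P * G = 0.96 * 731 * 0.053 = 37.19328 kg/yr
T_d = ln(2) * M0 / (g * P * G)
T_d = ln(2) * 9649 / 37.19328 = 179.82 yr

179.82


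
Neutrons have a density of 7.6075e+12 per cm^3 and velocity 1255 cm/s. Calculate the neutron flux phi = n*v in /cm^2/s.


phi = n * v
phi = 7.6075e+12 * 1255
phi = 9.5474e+15 /cm^2/s

9.5474e+15


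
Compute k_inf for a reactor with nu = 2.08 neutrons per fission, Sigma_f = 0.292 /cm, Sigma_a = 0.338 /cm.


k_inf = nu * Sigma_f / Sigma_a
k_inf = 2.08 * 0.292 / 0.338
k_inf = 1.7969

1.7969


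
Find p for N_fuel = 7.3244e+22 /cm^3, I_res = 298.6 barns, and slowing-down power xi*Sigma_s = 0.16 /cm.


p = exp(-N * I * 1e-24 / (xi*Sigma_s))
p = exp(-7.3244e+22 * 298.6 * 1e-24 / 0.16)
p = 4.3210e-60

4.3210e-60


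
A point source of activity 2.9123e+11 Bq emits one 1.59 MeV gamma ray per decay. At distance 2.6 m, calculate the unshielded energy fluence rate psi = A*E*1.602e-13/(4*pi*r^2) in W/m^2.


psi = A * E * 1.602e-13 / (4*pi*r^2)
psi = 2.9123e+11 * 1.59 * 1.602e-13 / (4*pi*2.6^2)
psi = 8.7325e-04 W/m^2

8.7325e-04


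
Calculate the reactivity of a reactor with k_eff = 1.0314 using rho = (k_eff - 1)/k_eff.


rho = (k_eff - 1) / k_eff
rho = (1.0314 - 1) / 1.0314
rho = 0.030444

0.030444


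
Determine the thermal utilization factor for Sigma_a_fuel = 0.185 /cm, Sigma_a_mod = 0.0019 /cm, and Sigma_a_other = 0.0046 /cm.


f = Sigma_a_fuel / (Sigma_a_fuel + Sigma_a_mod + Sigma_a_other)
f = 0.185 / (0.185 + 0.0019 + 0.0046)
f = 0.96606

0.96606


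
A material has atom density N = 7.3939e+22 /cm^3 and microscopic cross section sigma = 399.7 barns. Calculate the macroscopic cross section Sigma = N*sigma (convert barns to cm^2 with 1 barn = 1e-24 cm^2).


Sigma = N * sigma_barns * 1e-24
Sigma = 7.3939e+22 * 399.7 * 1e-24
Sigma = 29.553 /cm

29.553


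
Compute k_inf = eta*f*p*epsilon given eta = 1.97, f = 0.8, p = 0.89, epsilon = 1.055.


k_inf = eta * f * p * epsilon
k_inf = 1.97 * 0.8 * 0.89 * 1.055
k_inf = 1.4798

1.4798


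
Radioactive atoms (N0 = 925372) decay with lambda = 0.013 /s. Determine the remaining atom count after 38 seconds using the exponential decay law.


N = N0 * exp(-lambda * t)
N = 925372 * exp(-0.013 * 38)
N = 564644

564644


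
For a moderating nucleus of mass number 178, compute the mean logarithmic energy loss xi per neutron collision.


xi = 1 + (A-1)^2/(2A) * ln((A-1)/(A+1))
xi = 1 + (178-1)^2/(2*178) * ln((178-1)/(178 +1))
xi = 0.011194

0.011194


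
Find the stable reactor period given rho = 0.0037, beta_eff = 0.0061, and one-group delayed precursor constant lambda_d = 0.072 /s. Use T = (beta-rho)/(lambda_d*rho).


T = (beta - rho) / (lambda_d * rho)
T = (0.0061 - 0.0037) / (0.072 * 0.0037)
T = 9.0090 s

9.0090


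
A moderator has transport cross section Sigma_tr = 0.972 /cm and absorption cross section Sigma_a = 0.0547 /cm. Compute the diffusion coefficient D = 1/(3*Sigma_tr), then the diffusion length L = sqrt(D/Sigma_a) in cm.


D = 1 / (3 * Sigma_tr) = 1 / (3 * 0.972) = 0.3429355 cm
L = sqrt(D / Sigma_a)
L = sqrt(0.3429355 / 0.0547)
L = 2.5039 cm

2.5039


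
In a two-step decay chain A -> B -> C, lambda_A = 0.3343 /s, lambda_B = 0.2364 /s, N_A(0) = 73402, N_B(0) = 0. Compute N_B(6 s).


N_B(t) = lambda_A * N_A0 / (lambda_B - lambda_A) * [exp(-lambda_A*t) - exp(-lambda_B*t)]
exp(-0.3343*6) = 0.1345526; exp(-0.2364*6) = 0.2421011
N_B = 0.3343 * 73402 / (0.2364 - 0.3343) * (0.1345526 - 0.2421011)
N_B = 26957

26957


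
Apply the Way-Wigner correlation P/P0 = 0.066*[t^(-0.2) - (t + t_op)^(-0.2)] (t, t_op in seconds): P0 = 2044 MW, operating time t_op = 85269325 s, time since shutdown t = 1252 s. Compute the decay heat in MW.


P/P0 = 0.066 * [t^(-0.2) - (t + t_op)^(-0.2)]
P/P0 = 0.066 * [1252^(-0.2) - (1252 + 85269325)^(-0.2)]
P/P0 = 0.066 * [0.2401481 - 0.02593225] = 0.01413825
P = 2044 * 0.01413825 = 28.899 MW

28.899


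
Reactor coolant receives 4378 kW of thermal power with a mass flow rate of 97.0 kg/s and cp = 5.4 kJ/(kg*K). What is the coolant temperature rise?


dT = Q / (m_dot * cp)
dT = 4378 / (97.0 * 5.4)
dT = 8.3582 C

8.3582


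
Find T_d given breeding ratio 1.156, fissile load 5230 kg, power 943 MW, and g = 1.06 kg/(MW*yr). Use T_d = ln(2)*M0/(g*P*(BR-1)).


Breeding gain G = BR - 1 = 1.156 - 1 = 0.156
Fissile production rate = g * P * G = 1.06 * 943 * 0.156 = 155.93448 kg/yr
T_d = ln(2) * M0 / (g * P * G)
T_d = ln(2) * 5230 / 155.93448 = 23.248 yr

23.248


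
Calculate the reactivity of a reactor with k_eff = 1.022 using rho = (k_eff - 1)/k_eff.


rho = (k_eff - 1) / k_eff
rho = (1.022 - 1) / 1.022
rho = 0.021526

0.021526


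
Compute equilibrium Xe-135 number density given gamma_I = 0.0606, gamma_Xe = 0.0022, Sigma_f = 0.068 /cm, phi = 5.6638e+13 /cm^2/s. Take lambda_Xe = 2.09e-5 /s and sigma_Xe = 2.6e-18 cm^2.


Xe_eq = (gamma_I + gamma_Xe) * Sigma_f * phi / (lambda_Xe + sigma_Xe * phi)
Numerator = (0.0606 + 0.0022) * 0.068 * 5.6638e+13 = 2.418669e+11
Denominator = 2.09e-5 + 2.6e-18 * 5.6638e+13 = 1.681588e-04
Xe_eq = 2.418669e+11 / 1.681588e-04 = 1.4383e+15 /cm^3

1.4383e+15


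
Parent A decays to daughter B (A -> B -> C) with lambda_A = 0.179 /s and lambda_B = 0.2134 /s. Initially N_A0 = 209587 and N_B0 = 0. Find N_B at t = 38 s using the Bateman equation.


N_B(t) = lambda_A * N_A0 / (lambda_B - lambda_A) * [exp(-lambda_A*t) - exp(-lambda_B*t)]
exp(-0.179*38) = 0.001111550; exp(-0.2134*38) = 3.007594e-04
N_B = 0.179 * 209587 / (0.2134 - 0.179) * (0.001111550 - 3.007594e-04)
N_B = 884.23

884.23


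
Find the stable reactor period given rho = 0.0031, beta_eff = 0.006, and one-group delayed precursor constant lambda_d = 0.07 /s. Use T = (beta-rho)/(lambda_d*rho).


T = (beta - rho) / (lambda_d * rho)
T = (0.006 - 0.0031) / (0.07 * 0.0031)
T = 13.364 s

13.364


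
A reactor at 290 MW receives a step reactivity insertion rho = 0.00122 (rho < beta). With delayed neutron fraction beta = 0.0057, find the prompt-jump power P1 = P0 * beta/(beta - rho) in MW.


P1/P0 = beta / (beta - rho)
P1/P0 = 0.0057 / (0.0057 - 0.00122) = 1.272321
P1 = 290 * 1.272321 = 368.97 MW

368.97


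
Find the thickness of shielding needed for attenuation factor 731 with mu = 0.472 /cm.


x = ln(factor) / mu
x = ln(731) / 0.472
x = 13.971 cm

13.971


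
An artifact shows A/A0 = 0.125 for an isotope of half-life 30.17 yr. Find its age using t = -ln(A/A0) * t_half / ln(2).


lambda = ln(2) / t_half = ln(2) / 30.17 = 0.02297472 /yr
t = -ln(A/A0) / lambda
t = -ln(0.125) / 0.02297472
t = 90.510 yr

90.510


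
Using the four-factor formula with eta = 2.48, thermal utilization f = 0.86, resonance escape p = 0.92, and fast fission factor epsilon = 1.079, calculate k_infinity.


k_inf = eta * f * p * epsilon
k_inf = 2.48 * 0.86 * 0.92 * 1.079
k_inf = 2.1172

2.1172


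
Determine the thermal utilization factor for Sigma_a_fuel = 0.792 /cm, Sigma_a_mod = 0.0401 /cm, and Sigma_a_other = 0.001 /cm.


f = Sigma_a_fuel / (Sigma_a_fuel + Sigma_a_mod + Sigma_a_other)
f = 0.792 / (0.792 + 0.0401 + 0.001)
f = 0.95067

0.95067


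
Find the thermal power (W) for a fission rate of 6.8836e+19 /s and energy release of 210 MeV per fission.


P = fission_rate * E_MeV * 1.602e-13
P = 6.8836e+19 * 210 * 1.602e-13
P = 2.3158e+09 W

2.3158e+09


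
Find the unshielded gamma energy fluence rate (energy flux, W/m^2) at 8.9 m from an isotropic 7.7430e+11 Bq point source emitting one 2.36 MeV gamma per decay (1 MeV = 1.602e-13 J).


psi = A * E * 1.602e-13 / (4*pi*r^2)
psi = 7.7430e+11 * 2.36 * 1.602e-13 / (4*pi*8.9^2)
psi = 2.9410e-04 W/m^2

2.9410e-04


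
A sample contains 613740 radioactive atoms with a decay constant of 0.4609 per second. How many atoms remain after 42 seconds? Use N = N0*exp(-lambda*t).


N = N0 * exp(-lambda * t)
N = 613740 * exp(-0.4609 * 42)
N = 0.0024044

0.0024044


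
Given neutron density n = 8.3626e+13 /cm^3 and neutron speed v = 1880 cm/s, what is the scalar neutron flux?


phi = n * v
phi = 8.3626e+13 * 1880
phi = 1.5722e+17 /cm^2/s

1.5722e+17


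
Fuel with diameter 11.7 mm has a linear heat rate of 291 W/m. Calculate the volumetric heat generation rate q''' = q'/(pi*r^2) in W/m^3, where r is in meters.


r = D / 2 / 1000 = 11.7 / 2 / 1000 = 0.00585 m
q''' = q' / (pi * r^2)
q''' = 291 / (pi * 0.00585^2)
q''' = 2.7066e+06 W/m^3

2.7066e+06


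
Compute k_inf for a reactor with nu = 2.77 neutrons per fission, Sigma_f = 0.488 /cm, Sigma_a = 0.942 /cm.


k_inf = nu * Sigma_f / Sigma_a
k_inf = 2.77 * 0.488 / 0.942
k_inf = 1.4350

1.4350


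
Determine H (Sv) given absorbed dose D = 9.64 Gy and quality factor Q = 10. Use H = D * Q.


H = D * Q
H = 9.64 * 10
H = 96.400 Sv

96.400


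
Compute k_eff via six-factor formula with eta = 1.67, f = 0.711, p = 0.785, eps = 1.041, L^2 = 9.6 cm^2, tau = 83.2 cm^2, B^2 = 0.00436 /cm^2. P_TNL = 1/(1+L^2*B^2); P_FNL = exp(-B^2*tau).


k_inf = eta*f*p*eps = 1.67*0.711*0.785*1.041 = 0.9703010
P_TNL = 1/(1 + L^2*B^2) = 1/(1 + 9.6*0.00436) = 0.9598255
P_FNL = exp(-B^2*tau) = exp(-0.00436*83.2) = 0.6957590
k_eff = k_inf * P_TNL * P_FNL = 0.9703010 * 0.9598255 * 0.6957590
k_eff = 0.64797

0.64797


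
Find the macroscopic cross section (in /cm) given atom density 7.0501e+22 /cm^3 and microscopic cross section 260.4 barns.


Sigma = N * sigma_barns * 1e-24
Sigma = 7.0501e+22 * 260.4 * 1e-24
Sigma = 18.358 /cm

18.358


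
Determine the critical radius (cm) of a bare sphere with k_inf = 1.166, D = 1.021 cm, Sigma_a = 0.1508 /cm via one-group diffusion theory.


L^2 = D / Sigma_a = 1.021 / 0.1508 = 6.770557 cm^2
B_m^2 = (k_inf - 1) / L^2 = (1.166 - 1) / 6.770557 = 0.02451792 /cm^2
For a bare sphere: B_g = pi/R, so R_c = pi / sqrt(B_m^2)
R_c = pi / sqrt(0.02451792) = 20.064 cm

20.064


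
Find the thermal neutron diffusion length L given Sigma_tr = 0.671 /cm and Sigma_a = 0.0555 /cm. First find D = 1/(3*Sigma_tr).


D = 1 / (3 * Sigma_tr) = 1 / (3 * 0.671) = 0.4967710 cm
L = sqrt(D / Sigma_a)
L = sqrt(0.4967710 / 0.0555)
L = 2.9918 cm

2.9918


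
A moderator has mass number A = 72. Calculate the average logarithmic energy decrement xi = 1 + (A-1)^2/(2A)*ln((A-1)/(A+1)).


xi = 1 + (A-1)^2/(2A) * ln((A-1)/(A+1))
xi = 1 + (72-1)^2/(2*72) * ln((72-1)/(72 +1))
xi = 0.027522

0.027522


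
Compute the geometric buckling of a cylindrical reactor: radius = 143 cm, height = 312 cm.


B^2 = (2.405/R)^2 + (pi/H)^2
B^2 = (2.405/143)^2 + (pi/312)^2
B^2 = 3.8424e-04 /cm^2

3.8424e-04


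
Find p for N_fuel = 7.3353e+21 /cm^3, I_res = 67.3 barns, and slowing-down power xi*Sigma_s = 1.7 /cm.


p = exp(-N * I * 1e-24 / (xi*Sigma_s))
p = exp(-7.3353e+21 * 67.3 * 1e-24 / 1.7)
p = 0.74797

0.74797


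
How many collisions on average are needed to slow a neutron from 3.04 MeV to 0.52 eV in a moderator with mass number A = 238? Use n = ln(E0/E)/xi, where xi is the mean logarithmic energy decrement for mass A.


xi = 1 + (A-1)^2/(2A)*ln((A-1)/(A+1)) = 0.008379872 (for A = 238)
n = ln(E0/E) / xi
n = ln(3.04e6 / 0.52) / 0.008379872
n = ln(5.846154e+06) / 0.008379872 = 1859.4

1859.4


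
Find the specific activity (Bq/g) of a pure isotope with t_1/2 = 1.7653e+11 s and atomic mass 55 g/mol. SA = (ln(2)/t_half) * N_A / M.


lambda = ln(2) / t_half = ln(2) / 1.7653e+11 = 3.926512e-12 /s
SA = lambda * N_A / M
SA = 3.926512e-12 * 6.022e23 / 55
SA = 4.2992e+10 Bq/g

4.2992e+10


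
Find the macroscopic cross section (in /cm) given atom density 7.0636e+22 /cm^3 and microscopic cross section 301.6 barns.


Sigma = N * sigma_barns * 1e-24
Sigma = 7.0636e+22 * 301.6 * 1e-24
Sigma = 21.304 /cm

21.304


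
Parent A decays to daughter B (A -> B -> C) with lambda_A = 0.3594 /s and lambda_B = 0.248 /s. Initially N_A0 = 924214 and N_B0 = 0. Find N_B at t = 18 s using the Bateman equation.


N_B(t) = lambda_A * N_A0 / (lambda_B - lambda_A) * [exp(-lambda_A*t) - exp(-lambda_B*t)]
exp(-0.3594*18) = 0.001550466; exp(-0.248*18) = 0.01151621
N_B = 0.3594 * 924214 / (0.248 - 0.3594) * (0.001550466 - 0.01151621)
N_B = 29715

29715


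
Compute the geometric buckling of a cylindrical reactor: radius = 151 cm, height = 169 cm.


B^2 = (2.405/R)^2 + (pi/H)^2
B^2 = (2.405/151)^2 + (pi/169)^2
B^2 = 5.9924e-04 /cm^2

5.9924e-04


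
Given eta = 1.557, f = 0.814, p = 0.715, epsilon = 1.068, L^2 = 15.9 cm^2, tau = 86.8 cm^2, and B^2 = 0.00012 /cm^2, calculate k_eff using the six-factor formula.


k_inf = eta*f*p*eps = 1.557*0.814*0.715*1.068 = 0.9678105
P_TNL = 1/(1 + L^2*B^2) = 1/(1 + 15.9*0.00012) = 0.9980956
P_FNL = exp(-B^2*tau) = exp(-0.00012*86.8) = 0.9896381
k_eff = k_inf * P_TNL * P_FNL = 0.9678105 * 0.9980956 * 0.9896381
k_eff = 0.95596

0.95596


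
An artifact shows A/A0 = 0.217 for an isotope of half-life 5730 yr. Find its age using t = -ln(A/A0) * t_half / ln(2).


lambda = ln(2) / t_half = ln(2) / 5730 = 1.209681e-04 /yr
t = -ln(A/A0) / lambda
t = -ln(0.217) / 1.209681e-04
t = 12630 yr

12630


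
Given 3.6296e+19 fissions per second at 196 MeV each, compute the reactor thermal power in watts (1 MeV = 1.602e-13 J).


P = fission_rate * E_MeV * 1.602e-13
P = 3.6296e+19 * 196 * 1.602e-13
P = 1.1397e+09 W

1.1397e+09


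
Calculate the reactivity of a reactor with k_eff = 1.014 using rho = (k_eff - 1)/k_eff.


rho = (k_eff - 1) / k_eff
rho = (1.014 - 1) / 1.014
rho = 0.013807

0.013807


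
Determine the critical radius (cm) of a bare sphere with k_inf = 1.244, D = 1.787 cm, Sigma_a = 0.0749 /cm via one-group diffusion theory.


L^2 = D / Sigma_a = 1.787 / 0.0749 = 23.85848 cm^2
B_m^2 = (k_inf - 1) / L^2 = (1.244 - 1) / 23.85848 = 0.01022697 /cm^2
For a bare sphere: B_g = pi/R, so R_c = pi / sqrt(B_m^2)
R_c = pi / sqrt(0.01022697) = 31.065 cm

31.065


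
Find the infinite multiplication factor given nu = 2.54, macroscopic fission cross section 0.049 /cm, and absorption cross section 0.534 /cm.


k_inf = nu * Sigma_f / Sigma_a
k_inf = 2.54 * 0.049 / 0.534
k_inf = 0.23307

0.23307


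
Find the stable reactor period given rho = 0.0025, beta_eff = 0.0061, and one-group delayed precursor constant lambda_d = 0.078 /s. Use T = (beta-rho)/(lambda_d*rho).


T = (beta - rho) / (lambda_d * rho)
T = (0.0061 - 0.0025) / (0.078 * 0.0025)
T = 18.462 s

18.462


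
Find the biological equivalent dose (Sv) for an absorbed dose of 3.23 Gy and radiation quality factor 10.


H = D * Q
H = 3.23 * 10
H = 32.300 Sv

32.300


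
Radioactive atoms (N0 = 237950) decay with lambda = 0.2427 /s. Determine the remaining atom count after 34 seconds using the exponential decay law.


N = N0 * exp(-lambda * t)
N = 237950 * exp(-0.2427 * 34)
N = 62.055

62.055


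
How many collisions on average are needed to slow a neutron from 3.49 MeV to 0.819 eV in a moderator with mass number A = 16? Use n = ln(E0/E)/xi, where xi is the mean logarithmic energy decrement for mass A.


xi = 1 + (A-1)^2/(2A)*ln((A-1)/(A+1)) = 0.1199467 (for A = 16)
n = ln(E0/E) / xi
n = ln(3.49e6 / 0.819) / 0.1199467
n = ln(4.261294e+06) / 0.1199467 = 127.27

127.27


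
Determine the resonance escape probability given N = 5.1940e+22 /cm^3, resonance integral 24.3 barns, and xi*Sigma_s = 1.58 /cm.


p = exp(-N * I * 1e-24 / (xi*Sigma_s))
p = exp(-5.1940e+22 * 24.3 * 1e-24 / 1.58)
p = 0.44986

0.44986


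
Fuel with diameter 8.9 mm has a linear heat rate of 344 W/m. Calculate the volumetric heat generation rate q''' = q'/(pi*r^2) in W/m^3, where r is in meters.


r = D / 2 / 1000 = 8.9 / 2 / 1000 = 0.00445 m
q''' = q' / (pi * r^2)
q''' = 344 / (pi * 0.00445^2)
q''' = 5.5295e+06 W/m^3

5.5295e+06


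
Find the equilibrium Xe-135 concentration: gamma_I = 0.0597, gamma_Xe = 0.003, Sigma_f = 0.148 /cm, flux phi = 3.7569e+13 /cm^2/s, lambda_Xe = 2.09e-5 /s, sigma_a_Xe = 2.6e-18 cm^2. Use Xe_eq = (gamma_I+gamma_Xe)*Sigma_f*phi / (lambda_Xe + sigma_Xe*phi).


Xe_eq = (gamma_I + gamma_Xe) * Sigma_f * phi / (lambda_Xe + sigma_Xe * phi)
Numerator = (0.0597 + 0.003) * 0.148 * 3.7569e+13 = 3.486253e+11
Denominator = 2.09e-5 + 2.6e-18 * 3.7569e+13 = 1.185794e-04
Xe_eq = 3.486253e+11 / 1.185794e-04 = 2.9400e+15 /cm^3

2.9400e+15


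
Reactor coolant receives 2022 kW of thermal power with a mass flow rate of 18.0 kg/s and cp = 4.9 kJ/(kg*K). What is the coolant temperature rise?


dT = Q / (m_dot * cp)
dT = 2022 / (18.0 * 4.9)
dT = 22.925 C

22.925


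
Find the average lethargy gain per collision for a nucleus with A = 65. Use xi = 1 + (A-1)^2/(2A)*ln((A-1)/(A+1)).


xi = 1 + (A-1)^2/(2A) * ln((A-1)/(A+1))
xi = 1 + (65-1)^2/(2*65) * ln((65-1)/(65 +1))
xi = 0.030456

0.030456


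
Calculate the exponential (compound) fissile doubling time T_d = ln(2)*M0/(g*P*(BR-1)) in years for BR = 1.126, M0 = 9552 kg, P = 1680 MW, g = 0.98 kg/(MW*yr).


Breeding gain G = BR - 1 = 1.126 - 1 = 0.126
Fissile production rate = g * P * G = 0.98 * 1680 * 0.126 = 207.4464 kg/yr
T_d = ln(2) * M0 / (g * P * G)
T_d = ln(2) * 9552 / 207.4464 = 31.916 yr

31.916


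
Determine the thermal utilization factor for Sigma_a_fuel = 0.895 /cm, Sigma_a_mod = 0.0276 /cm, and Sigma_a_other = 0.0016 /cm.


f = Sigma_a_fuel / (Sigma_a_fuel + Sigma_a_mod + Sigma_a_other)
f = 0.895 / (0.895 + 0.0276 + 0.0016)
f = 0.96841

0.96841


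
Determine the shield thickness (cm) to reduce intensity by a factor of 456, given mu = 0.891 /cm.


x = ln(factor) / mu
x = ln(456) / 0.891
x = 6.8715 cm

6.8715


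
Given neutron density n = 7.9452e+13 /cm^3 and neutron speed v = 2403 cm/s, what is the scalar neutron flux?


phi = n * v
phi = 7.9452e+13 * 2403
phi = 1.9092e+17 /cm^2/s

1.9092e+17


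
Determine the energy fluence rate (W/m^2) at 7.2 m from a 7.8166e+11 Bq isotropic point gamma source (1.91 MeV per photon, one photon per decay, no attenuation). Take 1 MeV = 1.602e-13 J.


psi = A * E * 1.602e-13 / (4*pi*r^2)
psi = 7.8166e+11 * 1.91 * 1.602e-13 / (4*pi*7.2^2)
psi = 3.6715e-04 W/m^2

3.6715e-04


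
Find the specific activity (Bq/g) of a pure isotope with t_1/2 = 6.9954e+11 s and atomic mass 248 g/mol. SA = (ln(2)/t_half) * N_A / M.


lambda = ln(2) / t_half = ln(2) / 6.9954e+11 = 9.908614e-13 /s
SA = lambda * N_A / M
SA = 9.908614e-13 * 6.022e23 / 248
SA = 2.4060e+09 Bq/g

2.4060e+09


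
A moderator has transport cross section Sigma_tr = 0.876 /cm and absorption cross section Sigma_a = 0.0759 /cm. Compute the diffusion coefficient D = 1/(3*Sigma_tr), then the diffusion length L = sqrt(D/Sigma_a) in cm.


D = 1 / (3 * Sigma_tr) = 1 / (3 * 0.876) = 0.3805175 cm
L = sqrt(D / Sigma_a)
L = sqrt(0.3805175 / 0.0759)
L = 2.2391 cm

2.2391


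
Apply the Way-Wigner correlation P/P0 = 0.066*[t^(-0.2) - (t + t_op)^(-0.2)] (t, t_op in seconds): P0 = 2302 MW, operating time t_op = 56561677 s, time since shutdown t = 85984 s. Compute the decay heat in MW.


P/P0 = 0.066 * [t^(-0.2) - (t + t_op)^(-0.2)]
P/P0 = 0.066 * [85984^(-0.2) - (85984 + 56561677)^(-0.2)]
P/P0 = 0.066 * [0.1030662 - 0.02814256] = 0.004944960
P = 2302 * 0.004944960 = 11.383 MW

11.383


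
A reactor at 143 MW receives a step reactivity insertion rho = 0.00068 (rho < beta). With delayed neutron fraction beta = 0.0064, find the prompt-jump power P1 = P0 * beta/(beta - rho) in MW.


P1/P0 = beta / (beta - rho)
P1/P0 = 0.0064 / (0.0064 - 0.00068) = 1.118881
P1 = 143 * 1.118881 = 160.00 MW

160.00


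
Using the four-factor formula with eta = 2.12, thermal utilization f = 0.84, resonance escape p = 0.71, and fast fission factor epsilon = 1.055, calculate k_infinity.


k_inf = eta * f * p * epsilon
k_inf = 2.12 * 0.84 * 0.71 * 1.055
k_inf = 1.3339

1.3339


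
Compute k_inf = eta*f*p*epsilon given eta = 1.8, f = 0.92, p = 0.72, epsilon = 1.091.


k_inf = eta * f * p * epsilon
k_inf = 1.8 * 0.92 * 0.72 * 1.091
k_inf = 1.3008

1.3008


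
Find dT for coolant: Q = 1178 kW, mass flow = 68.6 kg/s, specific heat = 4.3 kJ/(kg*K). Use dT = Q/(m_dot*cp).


dT = Q / (m_dot * cp)
dT = 1178 / (68.6 * 4.3)
dT = 3.9935 C

3.9935


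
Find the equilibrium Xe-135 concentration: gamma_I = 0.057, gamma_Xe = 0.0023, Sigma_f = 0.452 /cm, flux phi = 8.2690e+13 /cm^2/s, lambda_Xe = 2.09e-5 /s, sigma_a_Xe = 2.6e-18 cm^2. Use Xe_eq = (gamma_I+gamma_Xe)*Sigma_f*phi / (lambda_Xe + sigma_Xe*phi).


Xe_eq = (gamma_I + gamma_Xe) * Sigma_f * phi / (lambda_Xe + sigma_Xe * phi)
Numerator = (0.057 + 0.0023) * 0.452 * 8.2690e+13 = 2.216390e+12
Denominator = 2.09e-5 + 2.6e-18 * 8.2690e+13 = 2.358940e-04
Xe_eq = 2.216390e+12 / 2.358940e-04 = 9.3957e+15 /cm^3

9.3957e+15


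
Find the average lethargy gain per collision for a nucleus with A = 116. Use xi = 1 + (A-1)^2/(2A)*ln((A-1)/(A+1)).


xi = 1 + (A-1)^2/(2A) * ln((A-1)/(A+1))
xi = 1 + (116-1)^2/(2*116) * ln((116-1)/(116 +1))
xi = 0.017143

0.017143


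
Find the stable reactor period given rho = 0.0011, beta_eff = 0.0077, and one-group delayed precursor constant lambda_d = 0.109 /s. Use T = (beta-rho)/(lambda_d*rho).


T = (beta - rho) / (lambda_d * rho)
T = (0.0077 - 0.0011) / (0.109 * 0.0011)
T = 55.046 s

55.046


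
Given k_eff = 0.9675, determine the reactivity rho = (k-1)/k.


rho = (k_eff - 1) / k_eff
rho = (0.9675 - 1) / 0.9675
rho = -0.033592

-0.033592


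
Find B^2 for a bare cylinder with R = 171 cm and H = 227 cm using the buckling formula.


B^2 = (2.405/R)^2 + (pi/H)^2
B^2 = (2.405/171)^2 + (pi/227)^2
B^2 = 3.8934e-04 /cm^2

3.8934e-04


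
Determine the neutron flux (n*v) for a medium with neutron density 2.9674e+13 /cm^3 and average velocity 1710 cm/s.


phi = n * v
phi = 2.9674e+13 * 1710
phi = 5.0743e+16 /cm^2/s

5.0743e+16


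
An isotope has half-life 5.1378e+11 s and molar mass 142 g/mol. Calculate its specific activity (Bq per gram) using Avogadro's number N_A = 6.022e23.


lambda = ln(2) / t_half = ln(2) / 5.1378e+11 = 1.349113e-12 /s
SA = lambda * N_A / M
SA = 1.349113e-12 * 6.022e23 / 142
SA = 5.7214e+09 Bq/g

5.7214e+09


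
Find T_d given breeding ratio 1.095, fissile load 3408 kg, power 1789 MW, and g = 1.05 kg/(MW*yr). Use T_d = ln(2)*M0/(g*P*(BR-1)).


Breeding gain G = BR - 1 = 1.095 - 1 = 0.095
Fissile production rate = g * P * G = 1.05 * 1789 * 0.095 = 178.45275 kg/yr
T_d = ln(2) * M0 / (g * P * G)
T_d = ln(2) * 3408 / 178.45275 = 13.237 yr

13.237


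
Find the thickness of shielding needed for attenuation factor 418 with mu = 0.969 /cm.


x = ln(factor) / mu
x = ln(418) / 0.969
x = 6.2286 cm

6.2286


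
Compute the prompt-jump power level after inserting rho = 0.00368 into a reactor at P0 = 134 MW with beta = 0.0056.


P1/P0 = beta / (beta - rho)
P1/P0 = 0.0056 / (0.0056 - 0.00368) = 2.916667
P1 = 134 * 2.916667 = 390.83 MW

390.83


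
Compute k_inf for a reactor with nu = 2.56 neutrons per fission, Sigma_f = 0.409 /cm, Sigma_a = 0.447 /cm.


k_inf = nu * Sigma_f / Sigma_a
k_inf = 2.56 * 0.409 / 0.447
k_inf = 2.3424

2.3424


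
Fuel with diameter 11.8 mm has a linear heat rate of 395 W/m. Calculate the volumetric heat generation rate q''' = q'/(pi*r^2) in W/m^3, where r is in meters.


r = D / 2 / 1000 = 11.8 / 2 / 1000 = 0.0059 m
q''' = q' / (pi * r^2)
q''' = 395 / (pi * 0.0059^2)
q''' = 3.6120e+06 W/m^3

3.6120e+06


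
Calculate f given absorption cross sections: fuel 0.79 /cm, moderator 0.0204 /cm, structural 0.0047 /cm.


f = Sigma_a_fuel / (Sigma_a_fuel + Sigma_a_mod + Sigma_a_other)
f = 0.79 / (0.79 + 0.0204 + 0.0047)
f = 0.96921

0.96921


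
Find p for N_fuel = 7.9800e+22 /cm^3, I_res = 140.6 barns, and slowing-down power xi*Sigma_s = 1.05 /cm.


p = exp(-N * I * 1e-24 / (xi*Sigma_s))
p = exp(-7.9800e+22 * 140.6 * 1e-24 / 1.05)
p = 2.2872e-05

2.2872e-05


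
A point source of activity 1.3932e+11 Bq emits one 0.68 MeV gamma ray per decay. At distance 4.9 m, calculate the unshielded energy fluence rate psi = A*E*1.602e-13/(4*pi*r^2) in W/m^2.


psi = A * E * 1.602e-13 / (4*pi*r^2)
psi = 1.3932e+11 * 0.68 * 1.602e-13 / (4*pi*4.9^2)
psi = 5.0302e-05 W/m^2

5.0302e-05


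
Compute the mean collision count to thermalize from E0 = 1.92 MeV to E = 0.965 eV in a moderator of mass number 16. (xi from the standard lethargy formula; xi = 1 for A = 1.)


xi = 1 + (A-1)^2/(2A)*ln((A-1)/(A+1)) = 0.1199467 (for A = 16)
n = ln(E0/E) / xi
n = ln(1.92e6 / 0.965) / 0.1199467
n = ln(1.989637e+06) / 0.1199467 = 120.92

120.92


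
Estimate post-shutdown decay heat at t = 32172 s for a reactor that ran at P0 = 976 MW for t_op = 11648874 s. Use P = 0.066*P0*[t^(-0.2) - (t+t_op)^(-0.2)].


P/P0 = 0.066 * [t^(-0.2) - (t + t_op)^(-0.2)]
P/P0 = 0.066 * [32172^(-0.2) - (32172 + 11648874)^(-0.2)]
P/P0 = 0.066 * [0.1254597 - 0.03859257] = 0.005733231
P = 976 * 0.005733231 = 5.5956 MW

5.5956


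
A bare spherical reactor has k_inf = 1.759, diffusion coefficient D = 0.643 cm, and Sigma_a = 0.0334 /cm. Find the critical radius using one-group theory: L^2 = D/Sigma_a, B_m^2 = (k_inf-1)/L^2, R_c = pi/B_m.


L^2 = D / Sigma_a = 0.643 / 0.0334 = 19.25150 cm^2
B_m^2 = (k_inf - 1) / L^2 = (1.759 - 1) / 19.25150 = 0.03942550 /cm^2
For a bare sphere: B_g = pi/R, so R_c = pi / sqrt(B_m^2)
R_c = pi / sqrt(0.03942550) = 15.822 cm

15.822


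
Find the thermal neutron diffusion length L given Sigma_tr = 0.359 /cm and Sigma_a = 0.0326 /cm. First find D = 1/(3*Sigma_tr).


D = 1 / (3 * Sigma_tr) = 1 / (3 * 0.359) = 0.9285051 cm
L = sqrt(D / Sigma_a)
L = sqrt(0.9285051 / 0.0326)
L = 5.3368 cm

5.3368


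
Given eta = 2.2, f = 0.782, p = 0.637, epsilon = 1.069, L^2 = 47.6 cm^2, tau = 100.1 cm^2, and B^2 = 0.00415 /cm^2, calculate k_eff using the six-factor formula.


k_inf = eta*f*p*eps = 2.2*0.782*0.637*1.069 = 1.171512
P_TNL = 1/(1 + L^2*B^2) = 1/(1 + 47.6*0.00415) = 0.8350452
P_FNL = exp(-B^2*tau) = exp(-0.00415*100.1) = 0.6600663
k_eff = k_inf * P_TNL * P_FNL = 1.171512 * 0.8350452 * 0.6600663
k_eff = 0.64572

0.64572


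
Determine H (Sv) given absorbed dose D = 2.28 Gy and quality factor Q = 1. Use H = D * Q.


H = D * Q
H = 2.28 * 1
H = 2.2800 Sv

2.2800


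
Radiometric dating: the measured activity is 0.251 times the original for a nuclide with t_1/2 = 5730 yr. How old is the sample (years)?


lambda = ln(2) / t_half = ln(2) / 5730 = 1.209681e-04 /yr
t = -ln(A/A0) / lambda
t = -ln(0.251) / 1.209681e-04
t = 11427 yr

11427


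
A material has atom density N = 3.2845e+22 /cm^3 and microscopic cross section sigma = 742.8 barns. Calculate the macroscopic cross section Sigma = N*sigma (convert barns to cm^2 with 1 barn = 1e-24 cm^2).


Sigma = N * sigma_barns * 1e-24
Sigma = 3.2845e+22 * 742.8 * 1e-24
Sigma = 24.397 /cm

24.397
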